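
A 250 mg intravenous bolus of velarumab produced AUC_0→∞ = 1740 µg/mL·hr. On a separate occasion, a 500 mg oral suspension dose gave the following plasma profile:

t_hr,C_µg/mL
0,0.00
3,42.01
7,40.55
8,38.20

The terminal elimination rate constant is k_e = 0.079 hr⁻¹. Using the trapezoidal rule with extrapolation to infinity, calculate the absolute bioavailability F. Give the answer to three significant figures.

F = 0.216

Trapezoidal AUC_0→8 (oral suspension):
  [0→3]: (0.00+42.01)/2 × 3 = 63.015
  [3→7]: (42.01+40.55)/2 × 4 = 165.12
  [7→8]: (40.55+38.20)/2 × 1 = 39.375
  Sum = 267.51 µg/mL·hr
Tail: C_last/k_e = 38.20/0.079 = 483.544
AUC_0→∞ (oral suspension) = 267.51 + 483.544 = 751.054 µg/mL·hr
F = (AUC_ev/D_ev)/(AUC_iv/D_iv) = (751.054/500)/(1740/250) = 1.502108/6.96 = 0.2158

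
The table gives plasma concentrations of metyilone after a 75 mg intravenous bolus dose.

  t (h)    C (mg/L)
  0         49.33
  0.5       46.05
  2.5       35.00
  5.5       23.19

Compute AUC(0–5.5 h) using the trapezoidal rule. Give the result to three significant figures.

Trapezoidal AUC_0→5.5:
  [0→0.5]: (49.33+46.05)/2 × 0.5 = 23.845
  [0.5→2.5]: (46.05+35.00)/2 × 2 = 81.05
  [2.5→5.5]: (35.00+23.19)/2 × 3 = 87.285
  Sum = 192.18 mg/L·h

AUC = 192 mg/L·h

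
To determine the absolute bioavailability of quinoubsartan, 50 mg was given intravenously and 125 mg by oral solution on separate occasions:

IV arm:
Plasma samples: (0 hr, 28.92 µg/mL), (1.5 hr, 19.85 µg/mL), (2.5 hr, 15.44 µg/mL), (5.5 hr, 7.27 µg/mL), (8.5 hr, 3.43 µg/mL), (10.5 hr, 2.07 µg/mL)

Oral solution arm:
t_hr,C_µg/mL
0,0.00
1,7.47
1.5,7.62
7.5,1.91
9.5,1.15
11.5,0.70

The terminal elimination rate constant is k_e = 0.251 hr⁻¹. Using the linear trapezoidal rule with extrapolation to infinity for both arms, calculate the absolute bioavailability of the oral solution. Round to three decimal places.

Trapezoidal AUC_0→10.5 (IV):
  [0→1.5]: (28.92+19.85)/2 × 1.5 = 36.5775
  [1.5→2.5]: (19.85+15.44)/2 × 1 = 17.645
  [2.5→5.5]: (15.44+7.27)/2 × 3 = 34.065
  [5.5→8.5]: (7.27+3.43)/2 × 3 = 16.05
  [8.5→10.5]: (3.43+2.07)/2 × 2 = 5.5
  Sum = 109.8375 µg/mL·hr
IV tail: 2.07/0.251 = 8.247; AUC_iv,0→∞ = 109.8375 + 8.247 = 118.0845 µg/mL·hr
Trapezoidal AUC_0→11.5 (oral solution):
  [0→1]: (0.00+7.47)/2 × 1 = 3.735
  [1→1.5]: (7.47+7.62)/2 × 0.5 = 3.7725
  [1.5→7.5]: (7.62+1.91)/2 × 6 = 28.59
  [7.5→9.5]: (1.91+1.15)/2 × 2 = 3.06
  [9.5→11.5]: (1.15+0.70)/2 × 2 = 1.85
  Sum = 41.0075 µg/mL·hr
oral solution tail: 0.70/0.251 = 2.789; AUC_ev,0→∞ = 41.0075 + 2.789 = 43.7965 µg/mL·hr
F = (AUC_ev/D_ev)/(AUC_iv/D_iv) = (43.7965/125)/(118.0845/50) = 0.350372/2.36169 = 0.1484

F = 0.148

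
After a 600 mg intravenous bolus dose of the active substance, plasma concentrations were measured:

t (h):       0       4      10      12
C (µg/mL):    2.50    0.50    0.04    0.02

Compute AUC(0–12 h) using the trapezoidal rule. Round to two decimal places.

AUC = 7.68 µg/mL·h

Trapezoidal AUC_0→12:
  [0→4]: (2.50+0.50)/2 × 4 = 6.0
  [4→10]: (0.50+0.04)/2 × 6 = 1.62
  [10→12]: (0.04+0.02)/2 × 2 = 0.06
  Sum = 7.68 µg/mL·h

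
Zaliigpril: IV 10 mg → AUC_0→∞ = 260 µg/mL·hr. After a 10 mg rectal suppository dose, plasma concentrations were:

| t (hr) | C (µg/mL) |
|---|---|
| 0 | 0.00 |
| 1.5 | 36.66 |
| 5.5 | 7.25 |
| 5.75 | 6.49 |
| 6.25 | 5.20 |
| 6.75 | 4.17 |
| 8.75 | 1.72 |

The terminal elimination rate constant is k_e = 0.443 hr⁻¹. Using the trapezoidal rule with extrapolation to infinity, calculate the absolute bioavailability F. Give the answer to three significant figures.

Trapezoidal AUC_0→8.75 (rectal suppository):
  [0→1.5]: (0.00+36.66)/2 × 1.5 = 27.495
  [1.5→5.5]: (36.66+7.25)/2 × 4 = 87.82
  [5.5→5.75]: (7.25+6.49)/2 × 0.25 = 1.7175
  [5.75→6.25]: (6.49+5.20)/2 × 0.5 = 2.9225
  [6.25→6.75]: (5.20+4.17)/2 × 0.5 = 2.3425
  [6.75→8.75]: (4.17+1.72)/2 × 2 = 5.89
  Sum = 128.1875 µg/mL·hr
Tail: C_last/k_e = 1.72/0.443 = 3.883
AUC_0→∞ (rectal suppository) = 128.1875 + 3.883 = 132.0705 µg/mL·hr
F = (AUC_ev/D_ev)/(AUC_iv/D_iv) = (132.0705/10)/(260/10) = 13.20705/26 = 0.5080

F = 0.508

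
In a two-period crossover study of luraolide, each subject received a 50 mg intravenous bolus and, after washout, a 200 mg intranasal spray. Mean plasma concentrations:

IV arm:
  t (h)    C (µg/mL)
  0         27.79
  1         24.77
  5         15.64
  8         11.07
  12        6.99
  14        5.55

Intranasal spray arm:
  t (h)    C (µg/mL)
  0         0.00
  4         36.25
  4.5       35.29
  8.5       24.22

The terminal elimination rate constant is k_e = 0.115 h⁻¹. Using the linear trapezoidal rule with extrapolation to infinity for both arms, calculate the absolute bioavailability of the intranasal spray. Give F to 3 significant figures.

F = 0.430

Trapezoidal AUC_0→14 (IV):
  [0→1]: (27.79+24.77)/2 × 1 = 26.28
  [1→5]: (24.77+15.64)/2 × 4 = 80.82
  [5→8]: (15.64+11.07)/2 × 3 = 40.065
  [8→12]: (11.07+6.99)/2 × 4 = 36.12
  [12→14]: (6.99+5.55)/2 × 2 = 12.54
  Sum = 195.825 µg/mL·h
IV tail: 5.55/0.115 = 48.261; AUC_iv,0→∞ = 195.825 + 48.261 = 244.086 µg/mL·h
Trapezoidal AUC_0→8.5 (intranasal spray):
  [0→4]: (0.00+36.25)/2 × 4 = 72.5
  [4→4.5]: (36.25+35.29)/2 × 0.5 = 17.885
  [4.5→8.5]: (35.29+24.22)/2 × 4 = 119.02
  Sum = 209.405 µg/mL·h
intranasal spray tail: 24.22/0.115 = 210.609; AUC_ev,0→∞ = 209.405 + 210.609 = 420.014 µg/mL·h
F = (AUC_ev/D_ev)/(AUC_iv/D_iv) = (420.014/200)/(244.086/50) = 2.10007/4.88172 = 0.4302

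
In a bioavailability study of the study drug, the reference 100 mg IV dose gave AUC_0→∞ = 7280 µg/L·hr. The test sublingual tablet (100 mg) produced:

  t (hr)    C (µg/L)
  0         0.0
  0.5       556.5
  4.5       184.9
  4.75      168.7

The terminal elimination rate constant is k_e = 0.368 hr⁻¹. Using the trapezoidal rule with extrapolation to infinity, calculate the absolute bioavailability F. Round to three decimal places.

F = 0.292

Trapezoidal AUC_0→4.75 (sublingual tablet):
  [0→0.5]: (0.0+556.5)/2 × 0.5 = 139.125
  [0.5→4.5]: (556.5+184.9)/2 × 4 = 1482.8
  [4.5→4.75]: (184.9+168.7)/2 × 0.25 = 44.2
  Sum = 1666.125 µg/L·hr
Tail: C_last/k_e = 168.7/0.368 = 458.424
AUC_0→∞ (sublingual tablet) = 1666.125 + 458.424 = 2124.549 µg/L·hr
F = (AUC_ev/D_ev)/(AUC_iv/D_iv) = (2124.549/100)/(7280/100) = 21.24549/72.8 = 0.2918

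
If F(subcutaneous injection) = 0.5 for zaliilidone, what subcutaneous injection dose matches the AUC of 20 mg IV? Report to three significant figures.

D_subcutaneous = 40.0 mg

For equal systemic exposure: F × D_ev = D_iv
D_ev = D_iv / F = 20 / 0.5 = 40 mg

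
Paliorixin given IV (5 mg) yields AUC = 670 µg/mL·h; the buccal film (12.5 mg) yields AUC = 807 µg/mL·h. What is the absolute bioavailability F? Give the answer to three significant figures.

F = 0.482

F = (AUC_ev / D_ev) / (AUC_iv / D_iv)
  = (807/12.5) / (670/5)
  = 64.56 / 134 = 0.4818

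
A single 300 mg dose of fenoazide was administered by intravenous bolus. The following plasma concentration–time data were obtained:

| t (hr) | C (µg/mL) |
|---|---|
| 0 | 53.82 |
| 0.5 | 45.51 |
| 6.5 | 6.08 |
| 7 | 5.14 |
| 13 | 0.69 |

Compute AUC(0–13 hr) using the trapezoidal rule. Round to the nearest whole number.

Trapezoidal AUC_0→13:
  [0→0.5]: (53.82+45.51)/2 × 0.5 = 24.8325
  [0.5→6.5]: (45.51+6.08)/2 × 6 = 154.77
  [6.5→7]: (6.08+5.14)/2 × 0.5 = 2.805
  [7→13]: (5.14+0.69)/2 × 6 = 17.49
  Sum = 199.8975 µg/mL·hr

AUC = 200 µg/mL·hr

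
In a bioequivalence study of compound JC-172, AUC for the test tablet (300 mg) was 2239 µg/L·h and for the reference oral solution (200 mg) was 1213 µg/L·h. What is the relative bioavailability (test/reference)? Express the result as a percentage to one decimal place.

F_rel = 123.1%

F_rel = (AUC_test/D_test) / (AUC_ref/D_ref)
      = (2239/300) / (1213/200)
      = 7.46333 / 6.065 = 1.2306 = 123.06%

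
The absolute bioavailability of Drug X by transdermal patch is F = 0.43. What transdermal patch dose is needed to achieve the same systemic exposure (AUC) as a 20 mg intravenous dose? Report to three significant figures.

D_transdermal = 46.5 mg

For equal systemic exposure: F × D_ev = D_iv
D_ev = D_iv / F = 20 / 0.43 = 46.5116 mg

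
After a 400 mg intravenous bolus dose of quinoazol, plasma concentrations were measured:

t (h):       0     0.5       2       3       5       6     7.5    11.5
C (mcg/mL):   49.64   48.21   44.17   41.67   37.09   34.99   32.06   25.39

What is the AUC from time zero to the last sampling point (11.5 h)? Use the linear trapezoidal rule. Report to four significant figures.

AUC = 416.7 mcg/mL·h

Trapezoidal AUC_0→11.5:
  [0→0.5]: (49.64+48.21)/2 × 0.5 = 24.4625
  [0.5→2]: (48.21+44.17)/2 × 1.5 = 69.285
  [2→3]: (44.17+41.67)/2 × 1 = 42.92
  [3→5]: (41.67+37.09)/2 × 2 = 78.76
  [5→6]: (37.09+34.99)/2 × 1 = 36.04
  [6→7.5]: (34.99+32.06)/2 × 1.5 = 50.2875
  [7.5→11.5]: (32.06+25.39)/2 × 4 = 114.9
  Sum = 416.655 mcg/mL·h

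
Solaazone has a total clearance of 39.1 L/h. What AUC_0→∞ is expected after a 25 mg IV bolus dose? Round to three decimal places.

AUC_0→∞ = Dose_iv / CL
        = 25 / 39.1 = 0.639386 mg/L·h

AUC = 0.639 mg/L·h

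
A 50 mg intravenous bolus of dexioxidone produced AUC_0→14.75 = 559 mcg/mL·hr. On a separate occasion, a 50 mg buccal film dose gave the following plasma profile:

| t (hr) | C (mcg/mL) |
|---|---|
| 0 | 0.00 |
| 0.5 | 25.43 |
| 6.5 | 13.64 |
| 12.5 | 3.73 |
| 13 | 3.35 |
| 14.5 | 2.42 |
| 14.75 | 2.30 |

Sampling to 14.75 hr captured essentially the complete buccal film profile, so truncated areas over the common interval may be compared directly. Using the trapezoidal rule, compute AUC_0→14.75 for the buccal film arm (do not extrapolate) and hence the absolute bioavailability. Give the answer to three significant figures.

Trapezoidal AUC_0→14.75 (buccal film):
  [0→0.5]: (0.00+25.43)/2 × 0.5 = 6.3575
  [0.5→6.5]: (25.43+13.64)/2 × 6 = 117.21
  [6.5→12.5]: (13.64+3.73)/2 × 6 = 52.11
  [12.5→13]: (3.73+3.35)/2 × 0.5 = 1.77
  [13→14.5]: (3.35+2.42)/2 × 1.5 = 4.3275
  [14.5→14.75]: (2.42+2.30)/2 × 0.25 = 0.59
  Sum = 182.365 mcg/mL·hr
F = (AUC_ev/D_ev)/(AUC_iv/D_iv) = (182.365/50)/(559/50) = 3.6473/11.18 = 0.3262

F = 0.326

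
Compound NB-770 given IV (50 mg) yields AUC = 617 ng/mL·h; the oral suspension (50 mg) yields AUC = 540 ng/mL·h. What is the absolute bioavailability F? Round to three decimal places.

F = 0.875

F = (AUC_ev / D_ev) / (AUC_iv / D_iv)
  = (540/50) / (617/50)
  = 10.8 / 12.34 = 0.8752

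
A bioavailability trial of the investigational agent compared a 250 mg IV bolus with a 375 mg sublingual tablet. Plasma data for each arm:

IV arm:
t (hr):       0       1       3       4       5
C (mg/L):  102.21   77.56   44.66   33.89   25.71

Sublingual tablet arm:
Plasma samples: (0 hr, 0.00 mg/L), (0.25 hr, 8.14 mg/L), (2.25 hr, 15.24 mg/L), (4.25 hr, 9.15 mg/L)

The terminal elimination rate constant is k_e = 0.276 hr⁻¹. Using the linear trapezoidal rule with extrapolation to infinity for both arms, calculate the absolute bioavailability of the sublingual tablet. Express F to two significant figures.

Trapezoidal AUC_0→5 (IV):
  [0→1]: (102.21+77.56)/2 × 1 = 89.885
  [1→3]: (77.56+44.66)/2 × 2 = 122.22
  [3→4]: (44.66+33.89)/2 × 1 = 39.275
  [4→5]: (33.89+25.71)/2 × 1 = 29.8
  Sum = 281.18 mg/L·hr
IV tail: 25.71/0.276 = 93.152; AUC_iv,0→∞ = 281.18 + 93.152 = 374.332 mg/L·hr
Trapezoidal AUC_0→4.25 (sublingual tablet):
  [0→0.25]: (0.00+8.14)/2 × 0.25 = 1.0175
  [0.25→2.25]: (8.14+15.24)/2 × 2 = 23.38
  [2.25→4.25]: (15.24+9.15)/2 × 2 = 24.39
  Sum = 48.7875 mg/L·hr
sublingual tablet tail: 9.15/0.276 = 33.152; AUC_ev,0→∞ = 48.7875 + 33.152 = 81.9395 mg/L·hr
F = (AUC_ev/D_ev)/(AUC_iv/D_iv) = (81.9395/375)/(374.332/250) = 0.218505/1.497328 = 0.1459

F = 0.15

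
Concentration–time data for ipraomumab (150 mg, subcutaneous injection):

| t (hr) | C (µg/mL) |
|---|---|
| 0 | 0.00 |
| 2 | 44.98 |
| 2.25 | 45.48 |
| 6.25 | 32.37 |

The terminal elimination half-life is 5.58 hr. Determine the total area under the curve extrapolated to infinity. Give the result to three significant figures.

AUC = 473 µg/mL·hr

Trapezoidal AUC_0→6.25:
  [0→2]: (0.00+44.98)/2 × 2 = 44.98
  [2→2.25]: (44.98+45.48)/2 × 0.25 = 11.3075
  [2.25→6.25]: (45.48+32.37)/2 × 4 = 155.7
  Sum = 211.9875 µg/mL·hr
k_e = ln2 / t½ = 0.693147 / 5.58 = 0.1242 hr^-1
Extrapolated tail: C_last / k_e = 32.37 / 0.1242 = 260.628
AUC_0→∞ = 211.9875 + 260.628 = 472.6155 µg/mL·hr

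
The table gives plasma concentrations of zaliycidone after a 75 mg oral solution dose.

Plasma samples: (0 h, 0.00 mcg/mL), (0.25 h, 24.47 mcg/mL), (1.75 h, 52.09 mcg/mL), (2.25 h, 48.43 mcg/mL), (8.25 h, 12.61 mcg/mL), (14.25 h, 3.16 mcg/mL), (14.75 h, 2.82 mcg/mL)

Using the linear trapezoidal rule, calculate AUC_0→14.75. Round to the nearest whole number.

Trapezoidal AUC_0→14.75:
  [0→0.25]: (0.00+24.47)/2 × 0.25 = 3.05875
  [0.25→1.75]: (24.47+52.09)/2 × 1.5 = 57.42
  [1.75→2.25]: (52.09+48.43)/2 × 0.5 = 25.13
  [2.25→8.25]: (48.43+12.61)/2 × 6 = 183.12
  [8.25→14.25]: (12.61+3.16)/2 × 6 = 47.31
  [14.25→14.75]: (3.16+2.82)/2 × 0.5 = 1.495
  Sum = 317.53375 mcg/mL·h

AUC = 318 mcg/mL·h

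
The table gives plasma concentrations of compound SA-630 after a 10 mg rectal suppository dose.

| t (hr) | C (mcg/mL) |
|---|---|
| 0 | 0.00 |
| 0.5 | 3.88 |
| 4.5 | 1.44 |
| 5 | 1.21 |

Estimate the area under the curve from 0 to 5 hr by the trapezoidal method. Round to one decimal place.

AUC = 12.3 mcg/mL·hr

Trapezoidal AUC_0→5:
  [0→0.5]: (0.00+3.88)/2 × 0.5 = 0.97
  [0.5→4.5]: (3.88+1.44)/2 × 4 = 10.64
  [4.5→5]: (1.44+1.21)/2 × 0.5 = 0.6625
  Sum = 12.2725 mcg/mL·hr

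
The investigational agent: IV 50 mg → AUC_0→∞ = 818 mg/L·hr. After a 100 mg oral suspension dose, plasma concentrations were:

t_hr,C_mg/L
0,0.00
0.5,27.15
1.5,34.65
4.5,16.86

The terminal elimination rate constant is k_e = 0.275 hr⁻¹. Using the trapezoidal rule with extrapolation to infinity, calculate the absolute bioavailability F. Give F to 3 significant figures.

Trapezoidal AUC_0→4.5 (oral suspension):
  [0→0.5]: (0.00+27.15)/2 × 0.5 = 6.7875
  [0.5→1.5]: (27.15+34.65)/2 × 1 = 30.9
  [1.5→4.5]: (34.65+16.86)/2 × 3 = 77.265
  Sum = 114.9525 mg/L·hr
Tail: C_last/k_e = 16.86/0.275 = 61.309
AUC_0→∞ (oral suspension) = 114.9525 + 61.309 = 176.2615 mg/L·hr
F = (AUC_ev/D_ev)/(AUC_iv/D_iv) = (176.2615/100)/(818/50) = 1.762615/16.36 = 0.1077

F = 0.108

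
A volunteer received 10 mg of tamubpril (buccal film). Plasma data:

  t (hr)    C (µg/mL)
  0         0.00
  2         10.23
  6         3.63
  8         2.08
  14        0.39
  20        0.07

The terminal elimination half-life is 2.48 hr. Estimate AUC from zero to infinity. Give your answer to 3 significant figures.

AUC = 52.7 µg/mL·hr

Trapezoidal AUC_0→20:
  [0→2]: (0.00+10.23)/2 × 2 = 10.23
  [2→6]: (10.23+3.63)/2 × 4 = 27.72
  [6→8]: (3.63+2.08)/2 × 2 = 5.71
  [8→14]: (2.08+0.39)/2 × 6 = 7.41
  [14→20]: (0.39+0.07)/2 × 6 = 1.38
  Sum = 52.45 µg/mL·hr
k_e = ln2 / t½ = 0.693147 / 2.48 = 0.2795 hr^-1
Extrapolated tail: C_last / k_e = 0.07 / 0.2795 = 0.250
AUC_0→∞ = 52.45 + 0.250 = 52.7 µg/mL·hr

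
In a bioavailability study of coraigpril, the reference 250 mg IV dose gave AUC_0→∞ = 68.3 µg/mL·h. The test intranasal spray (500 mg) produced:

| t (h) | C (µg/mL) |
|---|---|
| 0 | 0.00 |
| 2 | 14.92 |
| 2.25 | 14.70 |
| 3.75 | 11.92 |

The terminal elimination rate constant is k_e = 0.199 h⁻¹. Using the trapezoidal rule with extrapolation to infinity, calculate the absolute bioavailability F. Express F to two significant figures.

Trapezoidal AUC_0→3.75 (intranasal spray):
  [0→2]: (0.00+14.92)/2 × 2 = 14.92
  [2→2.25]: (14.92+14.70)/2 × 0.25 = 3.7025
  [2.25→3.75]: (14.70+11.92)/2 × 1.5 = 19.965
  Sum = 38.5875 µg/mL·h
Tail: C_last/k_e = 11.92/0.199 = 59.899
AUC_0→∞ (intranasal spray) = 38.5875 + 59.899 = 98.4865 µg/mL·h
F = (AUC_ev/D_ev)/(AUC_iv/D_iv) = (98.4865/500)/(68.3/250) = 0.196973/0.2732 = 0.7210

F = 0.72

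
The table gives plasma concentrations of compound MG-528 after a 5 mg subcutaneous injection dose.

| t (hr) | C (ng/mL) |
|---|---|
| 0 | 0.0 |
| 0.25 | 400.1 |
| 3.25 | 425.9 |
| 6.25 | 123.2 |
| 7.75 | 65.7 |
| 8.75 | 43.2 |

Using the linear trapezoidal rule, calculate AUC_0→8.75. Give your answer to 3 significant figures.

Trapezoidal AUC_0→8.75:
  [0→0.25]: (0.0+400.1)/2 × 0.25 = 50.0125
  [0.25→3.25]: (400.1+425.9)/2 × 3 = 1239.0
  [3.25→6.25]: (425.9+123.2)/2 × 3 = 823.65
  [6.25→7.75]: (123.2+65.7)/2 × 1.5 = 141.675
  [7.75→8.75]: (65.7+43.2)/2 × 1 = 54.45
  Sum = 2308.7875 ng/mL·hr

AUC = 2310 ng/mL·hr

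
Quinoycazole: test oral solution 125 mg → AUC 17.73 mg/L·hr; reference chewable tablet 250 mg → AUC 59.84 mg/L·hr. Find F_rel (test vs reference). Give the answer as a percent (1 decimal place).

F_rel = (AUC_test/D_test) / (AUC_ref/D_ref)
      = (17.73/125) / (59.84/250)
      = 0.14184 / 0.23936 = 0.5926 = 59.26%

F_rel = 59.3%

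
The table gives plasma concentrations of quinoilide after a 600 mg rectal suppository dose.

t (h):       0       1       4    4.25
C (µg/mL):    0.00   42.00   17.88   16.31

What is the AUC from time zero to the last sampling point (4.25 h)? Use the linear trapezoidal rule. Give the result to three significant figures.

Trapezoidal AUC_0→4.25:
  [0→1]: (0.00+42.00)/2 × 1 = 21.0
  [1→4]: (42.00+17.88)/2 × 3 = 89.82
  [4→4.25]: (17.88+16.31)/2 × 0.25 = 4.27375
  Sum = 115.09375 µg/mL·h

AUC = 115 µg/mL·h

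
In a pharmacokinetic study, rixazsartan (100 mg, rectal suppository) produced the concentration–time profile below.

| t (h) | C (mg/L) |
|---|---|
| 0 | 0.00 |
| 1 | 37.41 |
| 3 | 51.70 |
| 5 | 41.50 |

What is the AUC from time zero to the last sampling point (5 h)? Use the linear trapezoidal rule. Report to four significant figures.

Trapezoidal AUC_0→5:
  [0→1]: (0.00+37.41)/2 × 1 = 18.705
  [1→3]: (37.41+51.70)/2 × 2 = 89.11
  [3→5]: (51.70+41.50)/2 × 2 = 93.2
  Sum = 201.015 mg/L·h

AUC = 201.0 mg/L·h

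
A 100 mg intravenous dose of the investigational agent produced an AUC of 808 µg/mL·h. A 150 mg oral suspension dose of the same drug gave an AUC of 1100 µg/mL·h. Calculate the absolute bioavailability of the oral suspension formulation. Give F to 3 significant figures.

F = 0.908

F = (AUC_ev / D_ev) / (AUC_iv / D_iv)
  = (1100/150) / (808/100)
  = 7.33333 / 8.08 = 0.9076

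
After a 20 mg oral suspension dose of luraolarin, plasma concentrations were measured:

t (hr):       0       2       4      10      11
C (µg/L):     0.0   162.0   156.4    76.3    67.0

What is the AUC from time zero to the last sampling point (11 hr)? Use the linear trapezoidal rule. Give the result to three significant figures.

AUC = 1250 µg/L·hr

Trapezoidal AUC_0→11:
  [0→2]: (0.0+162.0)/2 × 2 = 162.0
  [2→4]: (162.0+156.4)/2 × 2 = 318.4
  [4→10]: (156.4+76.3)/2 × 6 = 698.1
  [10→11]: (76.3+67.0)/2 × 1 = 71.65
  Sum = 1250.15 µg/L·hr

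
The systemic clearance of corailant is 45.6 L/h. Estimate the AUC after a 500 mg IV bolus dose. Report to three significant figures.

AUC_0→∞ = Dose_iv / CL
        = 500 / 45.6 = 10.9649 mg/L·h

AUC = 11.0 mg/L·h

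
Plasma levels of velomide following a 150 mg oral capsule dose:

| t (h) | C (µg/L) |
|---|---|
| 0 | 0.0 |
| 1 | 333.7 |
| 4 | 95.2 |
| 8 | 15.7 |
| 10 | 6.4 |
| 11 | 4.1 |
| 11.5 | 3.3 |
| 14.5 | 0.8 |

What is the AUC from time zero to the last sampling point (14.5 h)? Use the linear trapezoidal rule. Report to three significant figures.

Trapezoidal AUC_0→14.5:
  [0→1]: (0.0+333.7)/2 × 1 = 166.85
  [1→4]: (333.7+95.2)/2 × 3 = 643.35
  [4→8]: (95.2+15.7)/2 × 4 = 221.8
  [8→10]: (15.7+6.4)/2 × 2 = 22.1
  [10→11]: (6.4+4.1)/2 × 1 = 5.25
  [11→11.5]: (4.1+3.3)/2 × 0.5 = 1.85
  [11.5→14.5]: (3.3+0.8)/2 × 3 = 6.15
  Sum = 1067.35 µg/L·h

AUC = 1070 µg/L·h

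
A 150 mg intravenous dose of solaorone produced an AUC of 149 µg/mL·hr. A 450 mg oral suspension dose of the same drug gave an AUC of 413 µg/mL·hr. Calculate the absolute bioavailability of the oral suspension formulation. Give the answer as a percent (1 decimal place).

F = (AUC_ev / D_ev) / (AUC_iv / D_iv)
  = (413/450) / (149/150)
  = 0.917778 / 0.993333 = 0.9239
  = 92.39%

F = 92.4%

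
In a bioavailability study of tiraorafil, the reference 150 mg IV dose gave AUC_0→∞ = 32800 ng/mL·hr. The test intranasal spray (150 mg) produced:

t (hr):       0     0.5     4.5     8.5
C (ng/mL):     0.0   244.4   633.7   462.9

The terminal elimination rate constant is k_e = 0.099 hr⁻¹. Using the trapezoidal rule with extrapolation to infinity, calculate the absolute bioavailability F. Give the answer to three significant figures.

Trapezoidal AUC_0→8.5 (intranasal spray):
  [0→0.5]: (0.0+244.4)/2 × 0.5 = 61.1
  [0.5→4.5]: (244.4+633.7)/2 × 4 = 1756.2
  [4.5→8.5]: (633.7+462.9)/2 × 4 = 2193.2
  Sum = 4010.5 ng/mL·hr
Tail: C_last/k_e = 462.9/0.099 = 4675.758
AUC_0→∞ (intranasal spray) = 4010.5 + 4675.758 = 8686.258 ng/mL·hr
F = (AUC_ev/D_ev)/(AUC_iv/D_iv) = (8686.258/150)/(32800/150) = 57.9084/218.667 = 0.2648

F = 0.265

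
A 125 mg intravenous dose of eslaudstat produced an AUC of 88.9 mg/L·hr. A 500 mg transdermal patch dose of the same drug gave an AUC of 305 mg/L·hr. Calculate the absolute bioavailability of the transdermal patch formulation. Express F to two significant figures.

F = 0.86

F = (AUC_ev / D_ev) / (AUC_iv / D_iv)
  = (305/500) / (88.9/125)
  = 0.61 / 0.7112 = 0.8577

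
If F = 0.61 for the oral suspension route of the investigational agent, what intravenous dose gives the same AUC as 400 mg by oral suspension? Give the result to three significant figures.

Systemic exposure from an extravascular dose = F × D_ev, so the equivalent IV dose is F × D_ev.
D_iv = F × D_ev = 0.61 × 400 = 244 mg

D_iv = 244 mg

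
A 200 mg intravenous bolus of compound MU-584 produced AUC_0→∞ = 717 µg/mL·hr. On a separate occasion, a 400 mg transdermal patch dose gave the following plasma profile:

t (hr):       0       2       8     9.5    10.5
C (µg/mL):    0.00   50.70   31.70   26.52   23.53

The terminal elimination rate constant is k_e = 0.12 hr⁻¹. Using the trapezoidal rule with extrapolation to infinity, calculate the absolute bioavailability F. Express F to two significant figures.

F = 0.39

Trapezoidal AUC_0→10.5 (transdermal patch):
  [0→2]: (0.00+50.70)/2 × 2 = 50.7
  [2→8]: (50.70+31.70)/2 × 6 = 247.2
  [8→9.5]: (31.70+26.52)/2 × 1.5 = 43.665
  [9.5→10.5]: (26.52+23.53)/2 × 1 = 25.025
  Sum = 366.59 µg/mL·hr
Tail: C_last/k_e = 23.53/0.12 = 196.083
AUC_0→∞ (transdermal patch) = 366.59 + 196.083 = 562.673 µg/mL·hr
F = (AUC_ev/D_ev)/(AUC_iv/D_iv) = (562.673/400)/(717/200) = 1.4066825/3.585 = 0.3924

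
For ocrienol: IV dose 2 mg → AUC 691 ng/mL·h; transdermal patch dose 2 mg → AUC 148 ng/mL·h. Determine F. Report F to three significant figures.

F = (AUC_ev / D_ev) / (AUC_iv / D_iv)
  = (148/2) / (691/2)
  = 74 / 345.5 = 0.2142

F = 0.214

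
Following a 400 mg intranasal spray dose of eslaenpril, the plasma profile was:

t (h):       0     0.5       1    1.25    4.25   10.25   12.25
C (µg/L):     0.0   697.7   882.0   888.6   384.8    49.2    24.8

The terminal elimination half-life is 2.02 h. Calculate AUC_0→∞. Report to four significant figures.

AUC = 4149 µg/L·h

Trapezoidal AUC_0→12.25:
  [0→0.5]: (0.0+697.7)/2 × 0.5 = 174.425
  [0.5→1]: (697.7+882.0)/2 × 0.5 = 394.925
  [1→1.25]: (882.0+888.6)/2 × 0.25 = 221.325
  [1.25→4.25]: (888.6+384.8)/2 × 3 = 1910.1
  [4.25→10.25]: (384.8+49.2)/2 × 6 = 1302.0
  [10.25→12.25]: (49.2+24.8)/2 × 2 = 74.0
  Sum = 4076.775 µg/L·h
k_e = ln2 / t½ = 0.693147 / 2.02 = 0.3431 h^-1
Extrapolated tail: C_last / k_e = 24.8 / 0.3431 = 72.282
AUC_0→∞ = 4076.775 + 72.282 = 4149.057 µg/L·h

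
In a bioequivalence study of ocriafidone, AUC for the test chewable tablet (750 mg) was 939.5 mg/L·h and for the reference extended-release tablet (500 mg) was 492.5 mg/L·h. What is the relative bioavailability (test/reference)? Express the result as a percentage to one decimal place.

F_rel = 127.2%

F_rel = (AUC_test/D_test) / (AUC_ref/D_ref)
      = (939.5/750) / (492.5/500)
      = 1.25267 / 0.985 = 1.2717 = 127.17%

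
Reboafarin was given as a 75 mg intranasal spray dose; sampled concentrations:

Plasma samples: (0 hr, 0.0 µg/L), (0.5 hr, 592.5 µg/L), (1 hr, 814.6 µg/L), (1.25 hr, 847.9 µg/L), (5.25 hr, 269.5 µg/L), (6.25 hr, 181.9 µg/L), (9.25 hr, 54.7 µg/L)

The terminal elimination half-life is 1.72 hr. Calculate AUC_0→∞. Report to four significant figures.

Trapezoidal AUC_0→9.25:
  [0→0.5]: (0.0+592.5)/2 × 0.5 = 148.125
  [0.5→1]: (592.5+814.6)/2 × 0.5 = 351.775
  [1→1.25]: (814.6+847.9)/2 × 0.25 = 207.8125
  [1.25→5.25]: (847.9+269.5)/2 × 4 = 2234.8
  [5.25→6.25]: (269.5+181.9)/2 × 1 = 225.7
  [6.25→9.25]: (181.9+54.7)/2 × 3 = 354.9
  Sum = 3523.1125 µg/L·hr
k_e = ln2 / t½ = 0.693147 / 1.72 = 0.4030 hr^-1
Extrapolated tail: C_last / k_e = 54.7 / 0.403 = 135.732
AUC_0→∞ = 3523.1125 + 135.732 = 3658.8445 µg/L·hr

AUC = 3659 µg/L·hr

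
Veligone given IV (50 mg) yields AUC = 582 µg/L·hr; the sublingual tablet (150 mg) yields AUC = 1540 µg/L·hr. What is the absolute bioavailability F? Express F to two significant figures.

F = (AUC_ev / D_ev) / (AUC_iv / D_iv)
  = (1540/150) / (582/50)
  = 10.2667 / 11.64 = 0.8820

F = 0.88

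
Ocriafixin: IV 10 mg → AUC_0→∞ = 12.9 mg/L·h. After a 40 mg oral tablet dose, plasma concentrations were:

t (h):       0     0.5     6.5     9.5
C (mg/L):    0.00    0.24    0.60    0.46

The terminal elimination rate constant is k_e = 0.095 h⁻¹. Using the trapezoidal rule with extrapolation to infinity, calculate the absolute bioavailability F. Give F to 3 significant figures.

F = 0.175

Trapezoidal AUC_0→9.5 (oral tablet):
  [0→0.5]: (0.00+0.24)/2 × 0.5 = 0.06
  [0.5→6.5]: (0.24+0.60)/2 × 6 = 2.52
  [6.5→9.5]: (0.60+0.46)/2 × 3 = 1.59
  Sum = 4.17 mg/L·h
Tail: C_last/k_e = 0.46/0.095 = 4.842
AUC_0→∞ (oral tablet) = 4.17 + 4.842 = 9.012 mg/L·h
F = (AUC_ev/D_ev)/(AUC_iv/D_iv) = (9.012/40)/(12.9/10) = 0.2253/1.29 = 0.1747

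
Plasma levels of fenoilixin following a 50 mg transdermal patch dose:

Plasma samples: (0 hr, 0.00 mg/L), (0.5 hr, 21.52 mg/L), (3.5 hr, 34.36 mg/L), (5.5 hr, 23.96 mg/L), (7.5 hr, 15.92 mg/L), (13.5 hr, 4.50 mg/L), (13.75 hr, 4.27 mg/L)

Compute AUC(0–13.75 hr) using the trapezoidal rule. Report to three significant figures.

AUC = 250 mg/L·hr

Trapezoidal AUC_0→13.75:
  [0→0.5]: (0.00+21.52)/2 × 0.5 = 5.38
  [0.5→3.5]: (21.52+34.36)/2 × 3 = 83.82
  [3.5→5.5]: (34.36+23.96)/2 × 2 = 58.32
  [5.5→7.5]: (23.96+15.92)/2 × 2 = 39.88
  [7.5→13.5]: (15.92+4.50)/2 × 6 = 61.26
  [13.5→13.75]: (4.50+4.27)/2 × 0.25 = 1.09625
  Sum = 249.75625 mg/L·hr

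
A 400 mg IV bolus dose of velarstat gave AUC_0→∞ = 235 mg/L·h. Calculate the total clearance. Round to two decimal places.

CL = 1.70 L/h

CL = Dose_iv / AUC_0→∞
   = 400 / 235 = 1.70213 L/h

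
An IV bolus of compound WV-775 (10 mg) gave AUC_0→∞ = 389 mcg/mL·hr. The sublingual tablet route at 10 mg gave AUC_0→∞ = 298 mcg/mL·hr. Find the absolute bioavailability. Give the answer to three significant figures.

F = 0.766

F = (AUC_ev / D_ev) / (AUC_iv / D_iv)
  = (298/10) / (389/10)
  = 29.8 / 38.9 = 0.7661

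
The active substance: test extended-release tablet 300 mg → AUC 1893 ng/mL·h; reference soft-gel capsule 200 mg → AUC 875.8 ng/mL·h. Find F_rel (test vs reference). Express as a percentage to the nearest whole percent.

F_rel = (AUC_test/D_test) / (AUC_ref/D_ref)
      = (1893/300) / (875.8/200)
      = 6.31 / 4.379 = 1.4410 = 144.10%

F_rel = 144%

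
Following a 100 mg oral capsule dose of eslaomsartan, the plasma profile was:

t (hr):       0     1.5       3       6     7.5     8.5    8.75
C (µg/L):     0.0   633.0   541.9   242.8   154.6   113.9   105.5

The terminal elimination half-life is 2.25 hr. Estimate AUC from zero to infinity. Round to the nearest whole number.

AUC = 3335 µg/L·hr

Trapezoidal AUC_0→8.75:
  [0→1.5]: (0.0+633.0)/2 × 1.5 = 474.75
  [1.5→3]: (633.0+541.9)/2 × 1.5 = 881.175
  [3→6]: (541.9+242.8)/2 × 3 = 1177.05
  [6→7.5]: (242.8+154.6)/2 × 1.5 = 298.05
  [7.5→8.5]: (154.6+113.9)/2 × 1 = 134.25
  [8.5→8.75]: (113.9+105.5)/2 × 0.25 = 27.425
  Sum = 2992.7 µg/L·hr
k_e = ln2 / t½ = 0.693147 / 2.25 = 0.3081 hr^-1
Extrapolated tail: C_last / k_e = 105.5 / 0.3081 = 342.421
AUC_0→∞ = 2992.7 + 342.421 = 3335.121 µg/L·hr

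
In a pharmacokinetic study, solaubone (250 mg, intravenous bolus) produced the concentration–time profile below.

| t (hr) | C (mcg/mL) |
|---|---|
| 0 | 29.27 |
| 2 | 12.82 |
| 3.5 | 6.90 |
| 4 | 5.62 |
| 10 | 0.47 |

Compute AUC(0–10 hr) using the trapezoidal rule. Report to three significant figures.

Trapezoidal AUC_0→10:
  [0→2]: (29.27+12.82)/2 × 2 = 42.09
  [2→3.5]: (12.82+6.90)/2 × 1.5 = 14.79
  [3.5→4]: (6.90+5.62)/2 × 0.5 = 3.13
  [4→10]: (5.62+0.47)/2 × 6 = 18.27
  Sum = 78.28 mcg/mL·hr

AUC = 78.3 mcg/mL·hr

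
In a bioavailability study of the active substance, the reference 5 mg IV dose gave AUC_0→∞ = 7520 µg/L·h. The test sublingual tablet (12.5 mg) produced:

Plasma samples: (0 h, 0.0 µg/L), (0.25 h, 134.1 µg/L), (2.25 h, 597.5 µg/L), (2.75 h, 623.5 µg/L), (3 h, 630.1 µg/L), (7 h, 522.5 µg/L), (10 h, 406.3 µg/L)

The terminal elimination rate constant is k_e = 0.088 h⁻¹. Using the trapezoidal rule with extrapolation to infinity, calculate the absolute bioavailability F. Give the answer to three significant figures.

Trapezoidal AUC_0→10 (sublingual tablet):
  [0→0.25]: (0.0+134.1)/2 × 0.25 = 16.7625
  [0.25→2.25]: (134.1+597.5)/2 × 2 = 731.6
  [2.25→2.75]: (597.5+623.5)/2 × 0.5 = 305.25
  [2.75→3]: (623.5+630.1)/2 × 0.25 = 156.7
  [3→7]: (630.1+522.5)/2 × 4 = 2305.2
  [7→10]: (522.5+406.3)/2 × 3 = 1393.2
  Sum = 4908.7125 µg/L·h
Tail: C_last/k_e = 406.3/0.088 = 4617.045
AUC_0→∞ (sublingual tablet) = 4908.7125 + 4617.045 = 9525.7575 µg/L·h
F = (AUC_ev/D_ev)/(AUC_iv/D_iv) = (9525.7575/12.5)/(7520/5) = 762.0606/1504 = 0.5067

F = 0.507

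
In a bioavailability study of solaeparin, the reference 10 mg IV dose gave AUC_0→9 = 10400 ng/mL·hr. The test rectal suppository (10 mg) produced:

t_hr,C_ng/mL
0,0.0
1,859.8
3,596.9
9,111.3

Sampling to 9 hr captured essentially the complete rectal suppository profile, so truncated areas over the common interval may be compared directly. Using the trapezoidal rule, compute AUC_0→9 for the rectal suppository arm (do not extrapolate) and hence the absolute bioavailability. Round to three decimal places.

F = 0.386

Trapezoidal AUC_0→9 (rectal suppository):
  [0→1]: (0.0+859.8)/2 × 1 = 429.9
  [1→3]: (859.8+596.9)/2 × 2 = 1456.7
  [3→9]: (596.9+111.3)/2 × 6 = 2124.6
  Sum = 4011.2 ng/mL·hr
F = (AUC_ev/D_ev)/(AUC_iv/D_iv) = (4011.2/10)/(10400/10) = 401.12/1040 = 0.3857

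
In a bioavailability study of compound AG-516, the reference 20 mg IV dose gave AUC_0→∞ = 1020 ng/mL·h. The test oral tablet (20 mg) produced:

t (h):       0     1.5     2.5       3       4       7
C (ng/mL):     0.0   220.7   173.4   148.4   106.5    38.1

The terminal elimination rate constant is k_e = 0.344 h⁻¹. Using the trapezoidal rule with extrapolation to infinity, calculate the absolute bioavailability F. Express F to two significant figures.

F = 0.88

Trapezoidal AUC_0→7 (oral tablet):
  [0→1.5]: (0.0+220.7)/2 × 1.5 = 165.525
  [1.5→2.5]: (220.7+173.4)/2 × 1 = 197.05
  [2.5→3]: (173.4+148.4)/2 × 0.5 = 80.45
  [3→4]: (148.4+106.5)/2 × 1 = 127.45
  [4→7]: (106.5+38.1)/2 × 3 = 216.9
  Sum = 787.375 ng/mL·h
Tail: C_last/k_e = 38.1/0.344 = 110.756
AUC_0→∞ (oral tablet) = 787.375 + 110.756 = 898.131 ng/mL·h
F = (AUC_ev/D_ev)/(AUC_iv/D_iv) = (898.131/20)/(1020/20) = 44.90655/51 = 0.8805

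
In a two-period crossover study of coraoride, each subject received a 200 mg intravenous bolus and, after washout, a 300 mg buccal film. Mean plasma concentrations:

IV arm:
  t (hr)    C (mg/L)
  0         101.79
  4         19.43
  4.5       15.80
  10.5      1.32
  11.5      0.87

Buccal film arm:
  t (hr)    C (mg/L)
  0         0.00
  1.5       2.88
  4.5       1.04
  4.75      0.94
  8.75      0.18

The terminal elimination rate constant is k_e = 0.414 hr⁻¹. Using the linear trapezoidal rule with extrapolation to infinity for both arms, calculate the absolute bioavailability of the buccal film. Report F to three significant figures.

F = 0.0239

Trapezoidal AUC_0→11.5 (IV):
  [0→4]: (101.79+19.43)/2 × 4 = 242.44
  [4→4.5]: (19.43+15.80)/2 × 0.5 = 8.8075
  [4.5→10.5]: (15.80+1.32)/2 × 6 = 51.36
  [10.5→11.5]: (1.32+0.87)/2 × 1 = 1.095
  Sum = 303.7025 mg/L·hr
IV tail: 0.87/0.414 = 2.101; AUC_iv,0→∞ = 303.7025 + 2.101 = 305.8035 mg/L·hr
Trapezoidal AUC_0→8.75 (buccal film):
  [0→1.5]: (0.00+2.88)/2 × 1.5 = 2.16
  [1.5→4.5]: (2.88+1.04)/2 × 3 = 5.88
  [4.5→4.75]: (1.04+0.94)/2 × 0.25 = 0.2475
  [4.75→8.75]: (0.94+0.18)/2 × 4 = 2.24
  Sum = 10.5275 mg/L·hr
buccal film tail: 0.18/0.414 = 0.435; AUC_ev,0→∞ = 10.5275 + 0.435 = 10.9625 mg/L·hr
F = (AUC_ev/D_ev)/(AUC_iv/D_iv) = (10.9625/300)/(305.8035/200) = 0.0365417/1.5290175 = 0.0239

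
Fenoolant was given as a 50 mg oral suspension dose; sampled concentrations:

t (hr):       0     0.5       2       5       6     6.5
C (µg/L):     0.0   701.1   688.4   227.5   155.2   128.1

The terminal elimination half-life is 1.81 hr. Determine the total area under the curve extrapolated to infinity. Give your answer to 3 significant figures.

AUC = 3190 µg/L·hr

Trapezoidal AUC_0→6.5:
  [0→0.5]: (0.0+701.1)/2 × 0.5 = 175.275
  [0.5→2]: (701.1+688.4)/2 × 1.5 = 1042.125
  [2→5]: (688.4+227.5)/2 × 3 = 1373.85
  [5→6]: (227.5+155.2)/2 × 1 = 191.35
  [6→6.5]: (155.2+128.1)/2 × 0.5 = 70.825
  Sum = 2853.425 µg/L·hr
k_e = ln2 / t½ = 0.693147 / 1.81 = 0.3830 hr^-1
Extrapolated tail: C_last / k_e = 128.1 / 0.383 = 334.465
AUC_0→∞ = 2853.425 + 334.465 = 3187.89 µg/L·hr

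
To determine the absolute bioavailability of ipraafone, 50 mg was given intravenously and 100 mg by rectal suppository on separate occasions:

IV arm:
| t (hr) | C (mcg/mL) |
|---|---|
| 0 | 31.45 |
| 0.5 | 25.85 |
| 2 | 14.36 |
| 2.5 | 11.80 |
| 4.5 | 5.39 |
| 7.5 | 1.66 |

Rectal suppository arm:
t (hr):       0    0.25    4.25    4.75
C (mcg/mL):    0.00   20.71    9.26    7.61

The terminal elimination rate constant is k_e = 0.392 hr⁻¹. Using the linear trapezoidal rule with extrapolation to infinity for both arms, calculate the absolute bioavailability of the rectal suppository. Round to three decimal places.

Trapezoidal AUC_0→7.5 (IV):
  [0→0.5]: (31.45+25.85)/2 × 0.5 = 14.325
  [0.5→2]: (25.85+14.36)/2 × 1.5 = 30.1575
  [2→2.5]: (14.36+11.80)/2 × 0.5 = 6.54
  [2.5→4.5]: (11.80+5.39)/2 × 2 = 17.19
  [4.5→7.5]: (5.39+1.66)/2 × 3 = 10.575
  Sum = 78.7875 mcg/mL·hr
IV tail: 1.66/0.392 = 4.235; AUC_iv,0→∞ = 78.7875 + 4.235 = 83.0225 mcg/mL·hr
Trapezoidal AUC_0→4.75 (rectal suppository):
  [0→0.25]: (0.00+20.71)/2 × 0.25 = 2.58875
  [0.25→4.25]: (20.71+9.26)/2 × 4 = 59.94
  [4.25→4.75]: (9.26+7.61)/2 × 0.5 = 4.2175
  Sum = 66.74625 mcg/mL·hr
rectal suppository tail: 7.61/0.392 = 19.413; AUC_ev,0→∞ = 66.74625 + 19.413 = 86.15925 mcg/mL·hr
F = (AUC_ev/D_ev)/(AUC_iv/D_iv) = (86.15925/100)/(83.0225/50) = 0.8615925/1.66045 = 0.5189

F = 0.519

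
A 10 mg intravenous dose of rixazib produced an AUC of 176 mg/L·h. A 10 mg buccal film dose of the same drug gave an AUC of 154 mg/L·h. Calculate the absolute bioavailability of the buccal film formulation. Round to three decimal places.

F = 0.875

F = (AUC_ev / D_ev) / (AUC_iv / D_iv)
  = (154/10) / (176/10)
  = 15.4 / 17.6 = 0.8750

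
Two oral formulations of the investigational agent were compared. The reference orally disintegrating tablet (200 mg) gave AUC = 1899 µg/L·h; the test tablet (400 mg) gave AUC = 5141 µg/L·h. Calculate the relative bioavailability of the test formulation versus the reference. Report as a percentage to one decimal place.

F_rel = (AUC_test/D_test) / (AUC_ref/D_ref)
      = (5141/400) / (1899/200)
      = 12.8525 / 9.495 = 1.3536 = 135.36%

F_rel = 135.4%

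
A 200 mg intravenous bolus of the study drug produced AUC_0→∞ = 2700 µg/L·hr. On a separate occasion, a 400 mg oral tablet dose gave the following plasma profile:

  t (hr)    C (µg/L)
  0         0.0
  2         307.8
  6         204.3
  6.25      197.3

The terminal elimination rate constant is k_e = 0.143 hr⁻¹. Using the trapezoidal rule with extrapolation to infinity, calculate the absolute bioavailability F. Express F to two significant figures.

F = 0.51

Trapezoidal AUC_0→6.25 (oral tablet):
  [0→2]: (0.0+307.8)/2 × 2 = 307.8
  [2→6]: (307.8+204.3)/2 × 4 = 1024.2
  [6→6.25]: (204.3+197.3)/2 × 0.25 = 50.2
  Sum = 1382.2 µg/L·hr
Tail: C_last/k_e = 197.3/0.143 = 1379.720
AUC_0→∞ (oral tablet) = 1382.2 + 1379.720 = 2761.92 µg/L·hr
F = (AUC_ev/D_ev)/(AUC_iv/D_iv) = (2761.92/400)/(2700/200) = 6.9048/13.5 = 0.5115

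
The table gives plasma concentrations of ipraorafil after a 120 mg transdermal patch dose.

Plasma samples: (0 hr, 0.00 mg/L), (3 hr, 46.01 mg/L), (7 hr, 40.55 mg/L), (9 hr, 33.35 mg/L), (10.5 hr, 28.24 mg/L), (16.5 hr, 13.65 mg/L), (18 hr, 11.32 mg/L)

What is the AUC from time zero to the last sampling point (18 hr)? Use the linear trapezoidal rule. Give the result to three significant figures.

Trapezoidal AUC_0→18:
  [0→3]: (0.00+46.01)/2 × 3 = 69.015
  [3→7]: (46.01+40.55)/2 × 4 = 173.12
  [7→9]: (40.55+33.35)/2 × 2 = 73.9
  [9→10.5]: (33.35+28.24)/2 × 1.5 = 46.1925
  [10.5→16.5]: (28.24+13.65)/2 × 6 = 125.67
  [16.5→18]: (13.65+11.32)/2 × 1.5 = 18.7275
  Sum = 506.625 mg/L·hr

AUC = 507 mg/L·hr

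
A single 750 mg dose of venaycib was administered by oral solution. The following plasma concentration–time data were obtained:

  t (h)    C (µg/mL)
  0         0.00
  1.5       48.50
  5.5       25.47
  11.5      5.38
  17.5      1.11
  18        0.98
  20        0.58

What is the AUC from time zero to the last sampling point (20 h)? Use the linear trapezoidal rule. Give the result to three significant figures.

Trapezoidal AUC_0→20:
  [0→1.5]: (0.00+48.50)/2 × 1.5 = 36.375
  [1.5→5.5]: (48.50+25.47)/2 × 4 = 147.94
  [5.5→11.5]: (25.47+5.38)/2 × 6 = 92.55
  [11.5→17.5]: (5.38+1.11)/2 × 6 = 19.47
  [17.5→18]: (1.11+0.98)/2 × 0.5 = 0.5225
  [18→20]: (0.98+0.58)/2 × 2 = 1.56
  Sum = 298.4175 µg/mL·h

AUC = 298 µg/mL·h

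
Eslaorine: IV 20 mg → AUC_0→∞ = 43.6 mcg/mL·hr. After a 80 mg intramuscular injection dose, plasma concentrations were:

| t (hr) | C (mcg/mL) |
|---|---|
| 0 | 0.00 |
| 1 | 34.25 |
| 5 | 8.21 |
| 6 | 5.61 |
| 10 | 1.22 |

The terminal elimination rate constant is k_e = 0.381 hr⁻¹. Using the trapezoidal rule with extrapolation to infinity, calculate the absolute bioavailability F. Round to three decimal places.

F = 0.721

Trapezoidal AUC_0→10 (intramuscular injection):
  [0→1]: (0.00+34.25)/2 × 1 = 17.125
  [1→5]: (34.25+8.21)/2 × 4 = 84.92
  [5→6]: (8.21+5.61)/2 × 1 = 6.91
  [6→10]: (5.61+1.22)/2 × 4 = 13.66
  Sum = 122.615 mcg/mL·hr
Tail: C_last/k_e = 1.22/0.381 = 3.202
AUC_0→∞ (intramuscular injection) = 122.615 + 3.202 = 125.817 mcg/mL·hr
F = (AUC_ev/D_ev)/(AUC_iv/D_iv) = (125.817/80)/(43.6/20) = 1.5727125/2.18 = 0.7214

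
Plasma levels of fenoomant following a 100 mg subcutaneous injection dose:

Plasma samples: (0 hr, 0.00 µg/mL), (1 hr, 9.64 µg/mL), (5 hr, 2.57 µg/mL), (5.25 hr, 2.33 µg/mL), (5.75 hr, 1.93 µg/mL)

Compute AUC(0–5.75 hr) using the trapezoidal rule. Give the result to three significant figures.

Trapezoidal AUC_0→5.75:
  [0→1]: (0.00+9.64)/2 × 1 = 4.82
  [1→5]: (9.64+2.57)/2 × 4 = 24.42
  [5→5.25]: (2.57+2.33)/2 × 0.25 = 0.6125
  [5.25→5.75]: (2.33+1.93)/2 × 0.5 = 1.065
  Sum = 30.9175 µg/mL·hr

AUC = 30.9 µg/mL·hr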